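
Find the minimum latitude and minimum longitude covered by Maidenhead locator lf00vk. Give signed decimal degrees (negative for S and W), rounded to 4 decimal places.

-39.5833, 41.7500

Field L=11, F=5: +11·20° lon, +5·10° lat → SW at lon 40°, lat -40°.
Square 0, 0: +0·2° lon, +0·1° lat → SW at lon 40°, lat -40°.
Subsquare v=21, k=10: +21·0.0833333° lon, +10·0.0416667° lat → SW at lon 41.75°, lat -39.5833°.
latitude -39.5833, longitude 41.7500.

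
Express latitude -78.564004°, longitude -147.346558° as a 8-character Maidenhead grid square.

BB61hk84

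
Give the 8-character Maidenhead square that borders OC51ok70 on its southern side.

OC51oj79

Latitude extended square 0; −1 → -1, wraps to 9, carry into subsquare.
Latitude subsquare k = 10; −1 → 9 = j.
The longitude characters are unchanged.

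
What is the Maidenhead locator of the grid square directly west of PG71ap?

Longitude subsquare a = 0; −1 → -1, wraps to 23 = x, carry into square.
Longitude square 7; −1 → 6.
The latitude characters are unchanged.

PG61xp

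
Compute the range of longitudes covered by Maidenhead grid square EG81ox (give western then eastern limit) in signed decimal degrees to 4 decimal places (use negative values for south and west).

Field E=4, G=6: +4·20° lon, +6·10° lat → SW at lon -100°, lat -30°.
Square 8, 1: +8·2° lon, +1·1° lat → SW at lon -84°, lat -29°.
Subsquare o=14, x=23: +14·0.0833333° lon, +23·0.0416667° lat → SW at lon -82.8333°, lat -28.0417°.
Cell spans 0.0833333° lon × 0.0416667° lat.
west -82.8333, east -82.7500.

-82.8333, -82.7500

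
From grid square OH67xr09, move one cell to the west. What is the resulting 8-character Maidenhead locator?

OH67wr99

Longitude extended square 0; −1 → -1, wraps to 9, carry into subsquare.
Longitude subsquare x = 23; −1 → 22 = w.
The latitude characters are unchanged.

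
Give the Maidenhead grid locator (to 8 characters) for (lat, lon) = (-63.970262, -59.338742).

Add 180° to longitude and 90° to latitude: 120.66126, 26.02974.
Field (20°×10°, letters A–R): 120.66126/20 → 6 → G, 26.02974/10 → 2 → C; chars GC.
Square (2°×1°, digits 0–9): 0.66126/2 → 0, 6.02974/1 → 6; chars 06.
Subsquare (5′×2.5′, letters a–x): 0.66126/0.0833333 → 7 → h, 0.02974/0.0416667 → 0 → a; chars ha.
Extended square (30″×15″, digits 0–9): 0.07792/0.00833333 → 9, 0.02974/0.00416667 → 7; chars 97.

GC06ha97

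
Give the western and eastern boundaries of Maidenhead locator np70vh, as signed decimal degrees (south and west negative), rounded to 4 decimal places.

Field N=13, P=15: +13·20° lon, +15·10° lat → SW at lon 80°, lat 60°.
Square 7, 0: +7·2° lon, +0·1° lat → SW at lon 94°, lat 60°.
Subsquare v=21, h=7: +21·0.0833333° lon, +7·0.0416667° lat → SW at lon 95.75°, lat 60.2917°.
Cell spans 0.0833333° lon × 0.0416667° lat.
west 95.7500, east 95.8333.

95.7500, 95.8333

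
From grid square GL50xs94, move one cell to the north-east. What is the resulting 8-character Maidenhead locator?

Longitude extended square 9; +1 → 10, wraps to 0, carry into subsquare.
Longitude subsquare x = 23; +1 → 24, wraps to 0 = a, carry into square.
Longitude square 5; +1 → 6.
Latitude extended square 4; +1 → 5.

GL60as05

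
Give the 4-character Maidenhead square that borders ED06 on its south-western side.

Longitude square 0; −1 → -1, wraps to 9, carry into field.
Longitude field E = 4; −1 → 3 = D.
Latitude square 6; −1 → 5.

DD95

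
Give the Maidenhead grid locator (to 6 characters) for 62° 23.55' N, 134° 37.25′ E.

PP72hj

Shift to the Maidenhead origin (180°W, 90°S): lon 314.6208, lat 152.3925.
Field: lon ⌊314.6208/20⌋ = 15 → P; lat ⌊152.3925/10⌋ = 15 → P.
Square: lon ⌊14.6208/2⌋ = 7; lat ⌊2.3925/1⌋ = 2.
Subsquare: lon ⌊0.6208/0.0833333⌋ = 7 → h; lat ⌊0.3925/0.0416667⌋ = 9 → j.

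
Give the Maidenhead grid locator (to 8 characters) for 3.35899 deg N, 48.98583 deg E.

Offset from 180°W / 90°S: lon 228.98583°, lat 93.35899°.
Field: lon ⌊228.98583/20⌋ = 11 → L; lat ⌊93.35899/10⌋ = 9 → J.
Square: lon ⌊8.98583/2⌋ = 4; lat ⌊3.35899/1⌋ = 3.
Subsquare: lon ⌊0.98583/0.0833333⌋ = 11 → l; lat ⌊0.35899/0.0416667⌋ = 8 → i.
Extended square: lon ⌊0.06916/0.00833333⌋ = 8; lat ⌊0.02566/0.00416667⌋ = 6.

LJ43li86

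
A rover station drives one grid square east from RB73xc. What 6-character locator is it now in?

Longitude subsquare x = 23; +1 → 24, wraps to 0 = a, carry into square.
Longitude square 7; +1 → 8.
The latitude characters are unchanged.

RB83ac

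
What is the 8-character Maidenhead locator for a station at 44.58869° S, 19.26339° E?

Shift to the Maidenhead origin (180°W, 90°S): lon 199.26339, lat 45.41131.
Field (20°×10°, letters A–R): lon ⌊199.26339/20⌋ = 9 → J; lat ⌊45.41131/10⌋ = 4 → E.
Square (2°×1°, digits 0–9): lon ⌊19.26339/2⌋ = 9; lat ⌊5.41131/1⌋ = 5.
Subsquare (5′×2.5′, letters a–x): lon ⌊1.26339/0.0833333⌋ = 15 → p; lat ⌊0.41131/0.0416667⌋ = 9 → j.
Extended square (30″×15″, digits 0–9): lon ⌊0.01339/0.00833333⌋ = 1; lat ⌊0.03631/0.00416667⌋ = 8.

JE95pj18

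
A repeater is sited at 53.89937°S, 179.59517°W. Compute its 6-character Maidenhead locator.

AD06ec

Offset from 180°W / 90°S: lon 0.4048°, lat 36.1006°.
Field (20°×10°, letters A–R): lon ⌊0.4048/20⌋ = 0 → A; lat ⌊36.1006/10⌋ = 3 → D.
Square (2°×1°, digits 0–9): lon ⌊0.4048/2⌋ = 0; lat ⌊6.1006/1⌋ = 6.
Subsquare (5′×2.5′, letters a–x): lon ⌊0.4048/0.0833333⌋ = 4 → e; lat ⌊0.1006/0.0416667⌋ = 2 → c.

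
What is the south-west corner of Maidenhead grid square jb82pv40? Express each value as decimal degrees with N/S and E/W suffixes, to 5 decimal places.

77.12500° S, 17.28333° E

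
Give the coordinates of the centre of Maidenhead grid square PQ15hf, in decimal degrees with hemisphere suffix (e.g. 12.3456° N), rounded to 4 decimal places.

75.2292° N, 122.6250° E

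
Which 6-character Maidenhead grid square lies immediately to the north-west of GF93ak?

Longitude subsquare a = 0; −1 → -1, wraps to 23 = x, carry into square.
Longitude square 9; −1 → 8.
Latitude subsquare k = 10; +1 → 11 = l.

GF83xl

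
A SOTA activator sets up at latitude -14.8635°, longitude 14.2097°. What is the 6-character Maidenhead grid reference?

Add 180° to longitude and 90° to latitude: 194.2097, 75.1365.
Field: 194.2097/20 → 9 → J, 75.1365/10 → 7 → H; chars JH.
Square: 14.2097/2 → 7, 5.1365/1 → 5; chars 75.
Subsquare: 0.2097/0.0833333 → 2 → c, 0.1365/0.0416667 → 3 → d; chars cd.

JH75cd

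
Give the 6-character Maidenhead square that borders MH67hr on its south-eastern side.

Longitude subsquare h = 7; +1 → 8 = i.
Latitude subsquare r = 17; −1 → 16 = q.

MH67iq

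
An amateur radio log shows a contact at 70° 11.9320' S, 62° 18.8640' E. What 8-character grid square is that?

MB19dt72

Shift to the Maidenhead origin (180°W, 90°S): lon 242.31440, lat 19.80113.
Field: lon ⌊242.31440/20⌋ = 12 → M; lat ⌊19.80113/10⌋ = 1 → B.
Square: lon ⌊2.31440/2⌋ = 1; lat ⌊9.80113/1⌋ = 9.
Subsquare: lon ⌊0.31440/0.0833333⌋ = 3 → d; lat ⌊0.80113/0.0416667⌋ = 19 → t.
Extended square: lon ⌊0.06440/0.00833333⌋ = 7; lat ⌊0.00947/0.00416667⌋ = 2.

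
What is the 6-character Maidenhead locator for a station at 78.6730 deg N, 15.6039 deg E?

JQ78tq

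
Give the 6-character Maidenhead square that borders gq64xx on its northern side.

GQ65xa

Latitude subsquare x = 23; +1 → 24, wraps to 0 = a, carry into square.
Latitude square 4; +1 → 5.
The longitude characters are unchanged.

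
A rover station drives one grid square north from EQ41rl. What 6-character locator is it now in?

EQ41rm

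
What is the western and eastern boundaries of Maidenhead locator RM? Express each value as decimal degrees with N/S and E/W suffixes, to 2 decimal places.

160.00° E, 180.00° E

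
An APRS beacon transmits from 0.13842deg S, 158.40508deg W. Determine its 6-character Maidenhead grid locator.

BI09tu

Shift to the Maidenhead origin (180°W, 90°S): lon 21.5949, lat 89.8616.
Field: 21.5949/20 → 1 → B, 89.8616/10 → 8 → I; chars BI.
Square: 1.5949/2 → 0, 9.8616/1 → 9; chars 09.
Subsquare: 1.5949/0.0833333 → 19 → t, 0.8616/0.0416667 → 20 → u; chars tu.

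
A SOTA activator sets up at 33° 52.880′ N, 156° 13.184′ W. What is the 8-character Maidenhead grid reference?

Add 180° to longitude and 90° to latitude: 23.78027, 123.88133.
Field: 23.78027/20 → 1 → B, 123.88133/10 → 12 → M; chars BM.
Square: 3.78027/2 → 1, 3.88133/1 → 3; chars 13.
Subsquare: 1.78027/0.0833333 → 21 → v, 0.88133/0.0416667 → 21 → v; chars vv.
Extended square: 0.03027/0.00833333 → 3, 0.00633/0.00416667 → 1; chars 31.

BM13vv31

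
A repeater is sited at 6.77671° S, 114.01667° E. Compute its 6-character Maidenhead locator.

OI73af

Shift to the Maidenhead origin (180°W, 90°S): lon 294.0167, lat 83.2233.
Field: lon ⌊294.0167/20⌋ = 14 → O; lat ⌊83.2233/10⌋ = 8 → I.
Square: lon ⌊14.0167/2⌋ = 7; lat ⌊3.2233/1⌋ = 3.
Subsquare: lon ⌊0.0167/0.0833333⌋ = 0 → a; lat ⌊0.2233/0.0416667⌋ = 5 → f.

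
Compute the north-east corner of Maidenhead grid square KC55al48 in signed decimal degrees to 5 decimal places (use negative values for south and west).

Field K=10, C=2: +10·20° lon, +2·10° lat → SW at lon 20°, lat -70°.
Square 5, 5: +5·2° lon, +5·1° lat → SW at lon 30°, lat -65°.
Subsquare a=0, l=11: +0·0.0833333° lon, +11·0.0416667° lat → SW at lon 30°, lat -64.5417°.
Extended square 4, 8: +4·0.00833333° lon, +8·0.00416667° lat → SW at lon 30.0333°, lat -64.5083°.
Cell spans 0.00833333° lon × 0.00416667° lat. NE corner is SW corner plus one full cell.
latitude -64.50417, longitude 30.04167.

-64.50417, 30.04167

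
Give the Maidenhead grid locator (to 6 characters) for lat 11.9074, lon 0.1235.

Shift to the Maidenhead origin (180°W, 90°S): lon 180.1235, lat 101.9074.
Field: 180.1235/20 → 9 → J, 101.9074/10 → 10 → K; chars JK.
Square: 0.1235/2 → 0, 1.9074/1 → 1; chars 01.
Subsquare: 0.1235/0.0833333 → 1 → b, 0.9074/0.0416667 → 21 → v; chars bv.

JK01bv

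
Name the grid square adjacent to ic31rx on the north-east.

IC32sa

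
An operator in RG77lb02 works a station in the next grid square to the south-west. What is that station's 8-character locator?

RG77kb91

Longitude extended square 0; −1 → -1, wraps to 9, carry into subsquare.
Longitude subsquare l = 11; −1 → 10 = k.
Latitude extended square 2; −1 → 1.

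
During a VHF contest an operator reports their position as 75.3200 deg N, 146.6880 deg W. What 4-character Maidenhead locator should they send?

BQ65

Add 180° to longitude and 90° to latitude: 33.31, 165.32.
Field: 33.31/20 → 1 → B, 165.32/10 → 16 → Q; chars BQ.
Square: 13.31/2 → 6, 5.32/1 → 5; chars 65.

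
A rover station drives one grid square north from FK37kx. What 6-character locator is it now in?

FK38ka

Latitude subsquare x = 23; +1 → 24, wraps to 0 = a, carry into square.
Latitude square 7; +1 → 8.
The longitude characters are unchanged.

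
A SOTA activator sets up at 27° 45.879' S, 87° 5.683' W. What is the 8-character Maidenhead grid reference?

EG62kf86

Add 180° to longitude and 90° to latitude: 92.90528, 62.23535.
Field: 92.90528/20 → 4 → E, 62.23535/10 → 6 → G; chars EG.
Square: 12.90528/2 → 6, 2.23535/1 → 2; chars 62.
Subsquare: 0.90528/0.0833333 → 10 → k, 0.23535/0.0416667 → 5 → f; chars kf.
Extended square: 0.07195/0.00833333 → 8, 0.02702/0.00416667 → 6; chars 86.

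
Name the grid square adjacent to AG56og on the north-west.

Longitude subsquare o = 14; −1 → 13 = n.
Latitude subsquare g = 6; +1 → 7 = h.

AG56nh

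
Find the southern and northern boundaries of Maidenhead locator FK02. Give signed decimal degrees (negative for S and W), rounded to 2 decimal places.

Field F=5, K=10: +5·20° lon, +10·10° lat → SW at lon -80°, lat 10°.
Square 0, 2: +0·2° lon, +2·1° lat → SW at lon -80°, lat 12°.
Cell spans 2° lon × 1° lat.
south 12.00, north 13.00.

12.00, 13.00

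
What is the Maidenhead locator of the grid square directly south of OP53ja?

OP52jx

Latitude subsquare a = 0; −1 → -1, wraps to 23 = x, carry into square.
Latitude square 3; −1 → 2.
The longitude characters are unchanged.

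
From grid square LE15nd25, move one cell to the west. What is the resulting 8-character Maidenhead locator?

LE15nd15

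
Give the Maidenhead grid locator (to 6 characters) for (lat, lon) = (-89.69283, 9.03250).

Shift to the Maidenhead origin (180°W, 90°S): lon 189.0325, lat 0.3072.
Field: lon ⌊189.0325/20⌋ = 9 → J; lat ⌊0.3072/10⌋ = 0 → A.
Square: lon ⌊9.0325/2⌋ = 4; lat ⌊0.3072/1⌋ = 0.
Subsquare: lon ⌊1.0325/0.0833333⌋ = 12 → m; lat ⌊0.3072/0.0416667⌋ = 7 → h.

JA40mh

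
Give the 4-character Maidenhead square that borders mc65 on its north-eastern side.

Longitude square 6; +1 → 7.
Latitude square 5; +1 → 6.

MC76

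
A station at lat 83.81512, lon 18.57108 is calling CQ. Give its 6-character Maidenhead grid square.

JR93gt

Offset from 180°W / 90°S: lon 198.5711°, lat 173.8151°.
Field: lon ⌊198.5711/20⌋ = 9 → J; lat ⌊173.8151/10⌋ = 17 → R.
Square: lon ⌊18.5711/2⌋ = 9; lat ⌊3.8151/1⌋ = 3.
Subsquare: lon ⌊0.5711/0.0833333⌋ = 6 → g; lat ⌊0.8151/0.0416667⌋ = 19 → t.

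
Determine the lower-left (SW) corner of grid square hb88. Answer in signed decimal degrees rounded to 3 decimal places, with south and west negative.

-72.000, -24.000

Field H=7, B=1: +7·20° lon, +1·10° lat → SW at lon -40°, lat -80°.
Square 8, 8: +8·2° lon, +8·1° lat → SW at lon -24°, lat -72°.
latitude -72.000, longitude -24.000.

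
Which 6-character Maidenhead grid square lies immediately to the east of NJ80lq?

Longitude subsquare l = 11; +1 → 12 = m.
The latitude characters are unchanged.

NJ80mq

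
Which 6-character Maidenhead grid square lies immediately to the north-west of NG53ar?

NG43xs

Longitude subsquare a = 0; −1 → -1, wraps to 23 = x, carry into square.
Longitude square 5; −1 → 4.
Latitude subsquare r = 17; +1 → 18 = s.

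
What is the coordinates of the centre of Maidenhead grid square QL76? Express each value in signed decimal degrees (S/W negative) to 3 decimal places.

Field Q=16, L=11: +16·20° lon, +11·10° lat → SW at lon 140°, lat 20°.
Square 7, 6: +7·2° lon, +6·1° lat → SW at lon 154°, lat 26°.
Cell spans 2° lon × 1° lat. Centre is SW corner plus half of each.
latitude 26.500, longitude 155.000.

26.500, 155.000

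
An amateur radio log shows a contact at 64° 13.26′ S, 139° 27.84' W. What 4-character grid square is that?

Offset from 180°W / 90°S: lon 40.54°, lat 25.78°.
Field: lon ⌊40.54/20⌋ = 2 → C; lat ⌊25.78/10⌋ = 2 → C.
Square: lon ⌊0.54/2⌋ = 0; lat ⌊5.78/1⌋ = 5.

CC05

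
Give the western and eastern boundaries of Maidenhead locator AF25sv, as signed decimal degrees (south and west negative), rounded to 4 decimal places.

Field A=0, F=5: +0·20° lon, +5·10° lat → SW at lon -180°, lat -40°.
Square 2, 5: +2·2° lon, +5·1° lat → SW at lon -176°, lat -35°.
Subsquare s=18, v=21: +18·0.0833333° lon, +21·0.0416667° lat → SW at lon -174.5°, lat -34.125°.
Cell spans 0.0833333° lon × 0.0416667° lat.
west -174.5000, east -174.4167.

-174.5000, -174.4167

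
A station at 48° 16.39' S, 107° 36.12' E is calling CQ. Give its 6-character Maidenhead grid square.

OE31tr

Offset from 180°W / 90°S: lon 287.6020°, lat 41.7268°.
Field: 287.6020/20 → 14 → O, 41.7268/10 → 4 → E; chars OE.
Square: 7.6020/2 → 3, 1.7268/1 → 1; chars 31.
Subsquare: 1.6020/0.0833333 → 19 → t, 0.7268/0.0416667 → 17 → r; chars tr.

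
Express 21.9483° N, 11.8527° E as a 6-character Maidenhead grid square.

JL51ww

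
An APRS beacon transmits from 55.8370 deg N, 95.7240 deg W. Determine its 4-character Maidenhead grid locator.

EO25

Shift to the Maidenhead origin (180°W, 90°S): lon 84.28, lat 145.84.
Field: lon ⌊84.28/20⌋ = 4 → E; lat ⌊145.84/10⌋ = 14 → O.
Square: lon ⌊4.28/2⌋ = 2; lat ⌊5.84/1⌋ = 5.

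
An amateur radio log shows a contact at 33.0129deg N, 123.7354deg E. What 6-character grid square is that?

Offset from 180°W / 90°S: lon 303.7354°, lat 123.0129°.
Field (20°×10°, letters A–R): lon ⌊303.7354/20⌋ = 15 → P; lat ⌊123.0129/10⌋ = 12 → M.
Square (2°×1°, digits 0–9): lon ⌊3.7354/2⌋ = 1; lat ⌊3.0129/1⌋ = 3.
Subsquare (5′×2.5′, letters a–x): lon ⌊1.7354/0.0833333⌋ = 20 → u; lat ⌊0.0129/0.0416667⌋ = 0 → a.

PM13ua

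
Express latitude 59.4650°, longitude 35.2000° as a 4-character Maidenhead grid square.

KO79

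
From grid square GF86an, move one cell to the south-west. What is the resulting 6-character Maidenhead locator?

GF76xm

Longitude subsquare a = 0; −1 → -1, wraps to 23 = x, carry into square.
Longitude square 8; −1 → 7.
Latitude subsquare n = 13; −1 → 12 = m.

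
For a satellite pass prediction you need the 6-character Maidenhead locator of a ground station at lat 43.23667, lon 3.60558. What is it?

JN13tf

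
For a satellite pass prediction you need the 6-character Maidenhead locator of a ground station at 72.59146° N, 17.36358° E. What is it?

JQ82qo

Shift to the Maidenhead origin (180°W, 90°S): lon 197.3636, lat 162.5915.
Field: 197.3636/20 → 9 → J, 162.5915/10 → 16 → Q; chars JQ.
Square: 17.3636/2 → 8, 2.5915/1 → 2; chars 82.
Subsquare: 1.3636/0.0833333 → 16 → q, 0.5915/0.0416667 → 14 → o; chars qo.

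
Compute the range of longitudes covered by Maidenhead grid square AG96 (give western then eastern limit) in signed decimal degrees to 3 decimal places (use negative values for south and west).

Field A=0, G=6: +0·20° lon, +6·10° lat → SW at lon -180°, lat -30°.
Square 9, 6: +9·2° lon, +6·1° lat → SW at lon -162°, lat -24°.
Cell spans 2° lon × 1° lat.
west -162.000, east -160.000.

-162.000, -160.000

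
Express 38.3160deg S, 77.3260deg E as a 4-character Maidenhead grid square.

MF81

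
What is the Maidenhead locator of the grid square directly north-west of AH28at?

AH18xu

Longitude subsquare a = 0; −1 → -1, wraps to 23 = x, carry into square.
Longitude square 2; −1 → 1.
Latitude subsquare t = 19; +1 → 20 = u.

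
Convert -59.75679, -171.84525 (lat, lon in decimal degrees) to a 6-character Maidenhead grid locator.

Offset from 180°W / 90°S: lon 8.1548°, lat 30.2432°.
Field: 8.1548/20 → 0 → A, 30.2432/10 → 3 → D; chars AD.
Square: 8.1548/2 → 4, 0.2432/1 → 0; chars 40.
Subsquare: 0.1548/0.0833333 → 1 → b, 0.2432/0.0416667 → 5 → f; chars bf.

AD40bf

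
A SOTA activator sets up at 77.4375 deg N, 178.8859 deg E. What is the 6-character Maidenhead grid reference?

RQ97kk

Add 180° to longitude and 90° to latitude: 358.8859, 167.4375.
Field: 358.8859/20 → 17 → R, 167.4375/10 → 16 → Q; chars RQ.
Square: 18.8859/2 → 9, 7.4375/1 → 7; chars 97.
Subsquare: 0.8859/0.0833333 → 10 → k, 0.4375/0.0416667 → 10 → k; chars kk.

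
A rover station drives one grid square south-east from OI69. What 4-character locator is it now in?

Longitude square 6; +1 → 7.
Latitude square 9; −1 → 8.

OI78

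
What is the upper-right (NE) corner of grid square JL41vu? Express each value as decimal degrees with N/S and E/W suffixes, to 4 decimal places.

Field J=9, L=11: +9·20° lon, +11·10° lat → SW at lon 0°, lat 20°.
Square 4, 1: +4·2° lon, +1·1° lat → SW at lon 8°, lat 21°.
Subsquare v=21, u=20: +21·0.0833333° lon, +20·0.0416667° lat → SW at lon 9.75°, lat 21.8333°.
Cell spans 0.0833333° lon × 0.0416667° lat. NE corner is SW corner plus one full cell.
latitude 21.8750° N, longitude 9.8333° E.

21.8750° N, 9.8333° E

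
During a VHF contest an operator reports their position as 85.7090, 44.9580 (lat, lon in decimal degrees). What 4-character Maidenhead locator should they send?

LR25

Shift to the Maidenhead origin (180°W, 90°S): lon 224.96, lat 175.71.
Field (20°×10°, letters A–R): 224.96/20 → 11 → L, 175.71/10 → 17 → R; chars LR.
Square (2°×1°, digits 0–9): 4.96/2 → 2, 5.71/1 → 5; chars 25.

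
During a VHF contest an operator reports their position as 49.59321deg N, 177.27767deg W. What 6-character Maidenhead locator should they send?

AN19io

Offset from 180°W / 90°S: lon 2.7223°, lat 139.5932°.
Field (20°×10°, letters A–R): 2.7223/20 → 0 → A, 139.5932/10 → 13 → N; chars AN.
Square (2°×1°, digits 0–9): 2.7223/2 → 1, 9.5932/1 → 9; chars 19.
Subsquare (5′×2.5′, letters a–x): 0.7223/0.0833333 → 8 → i, 0.5932/0.0416667 → 14 → o; chars io.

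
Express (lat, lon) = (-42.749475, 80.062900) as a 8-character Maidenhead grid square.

Shift to the Maidenhead origin (180°W, 90°S): lon 260.06290, lat 47.25053.
Field (20°×10°, letters A–R): 260.06290/20 → 13 → N, 47.25053/10 → 4 → E; chars NE.
Square (2°×1°, digits 0–9): 0.06290/2 → 0, 7.25053/1 → 7; chars 07.
Subsquare (5′×2.5′, letters a–x): 0.06290/0.0833333 → 0 → a, 0.25053/0.0416667 → 6 → g; chars ag.
Extended square (30″×15″, digits 0–9): 0.06290/0.00833333 → 7, 0.00053/0.00416667 → 0; chars 70.

NE07ag70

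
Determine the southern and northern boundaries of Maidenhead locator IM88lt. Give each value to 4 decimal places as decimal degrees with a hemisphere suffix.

Field I=8, M=12: +8·20° lon, +12·10° lat → SW at lon -20°, lat 30°.
Square 8, 8: +8·2° lon, +8·1° lat → SW at lon -4°, lat 38°.
Subsquare l=11, t=19: +11·0.0833333° lon, +19·0.0416667° lat → SW at lon -3.08333°, lat 38.7917°.
Cell spans 0.0833333° lon × 0.0416667° lat.
south 38.7917° N, north 38.8333° N.

38.7917° N, 38.8333° N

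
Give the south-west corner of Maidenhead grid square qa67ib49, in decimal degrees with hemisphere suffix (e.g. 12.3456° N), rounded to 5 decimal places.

82.92083° S, 152.70000° E

Field Q=16, A=0: +16·20° lon, +0·10° lat → SW at lon 140°, lat -90°.
Square 6, 7: +6·2° lon, +7·1° lat → SW at lon 152°, lat -83°.
Subsquare i=8, b=1: +8·0.0833333° lon, +1·0.0416667° lat → SW at lon 152.667°, lat -82.9583°.
Extended square 4, 9: +4·0.00833333° lon, +9·0.00416667° lat → SW at lon 152.7°, lat -82.9208°.
latitude 82.92083° S, longitude 152.70000° E.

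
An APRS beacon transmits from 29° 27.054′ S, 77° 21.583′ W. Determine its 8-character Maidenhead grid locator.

FG10hn61

Add 180° to longitude and 90° to latitude: 102.64028, 60.54910.
Field (20°×10°, letters A–R): 102.64028/20 → 5 → F, 60.54910/10 → 6 → G; chars FG.
Square (2°×1°, digits 0–9): 2.64028/2 → 1, 0.54910/1 → 0; chars 10.
Subsquare (5′×2.5′, letters a–x): 0.64028/0.0833333 → 7 → h, 0.54910/0.0416667 → 13 → n; chars hn.
Extended square (30″×15″, digits 0–9): 0.05695/0.00833333 → 6, 0.00743/0.00416667 → 1; chars 61.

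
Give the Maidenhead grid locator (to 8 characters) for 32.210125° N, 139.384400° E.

PM92qf60

Add 180° to longitude and 90° to latitude: 319.38440, 122.21013.
Field (20°×10°, letters A–R): 319.38440/20 → 15 → P, 122.21013/10 → 12 → M; chars PM.
Square (2°×1°, digits 0–9): 19.38440/2 → 9, 2.21013/1 → 2; chars 92.
Subsquare (5′×2.5′, letters a–x): 1.38440/0.0833333 → 16 → q, 0.21013/0.0416667 → 5 → f; chars qf.
Extended square (30″×15″, digits 0–9): 0.05107/0.00833333 → 6, 0.00179/0.00416667 → 0; chars 60.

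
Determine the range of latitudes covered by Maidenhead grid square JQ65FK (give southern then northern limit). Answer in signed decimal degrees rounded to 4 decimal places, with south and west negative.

Field J=9, Q=16: +9·20° lon, +16·10° lat → SW at lon 0°, lat 70°.
Square 6, 5: +6·2° lon, +5·1° lat → SW at lon 12°, lat 75°.
Subsquare f=5, k=10: +5·0.0833333° lon, +10·0.0416667° lat → SW at lon 12.4167°, lat 75.4167°.
Cell spans 0.0833333° lon × 0.0416667° lat.
south 75.4167, north 75.4583.

75.4167, 75.4583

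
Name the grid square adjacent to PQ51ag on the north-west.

Longitude subsquare a = 0; −1 → -1, wraps to 23 = x, carry into square.
Longitude square 5; −1 → 4.
Latitude subsquare g = 6; +1 → 7 = h.

PQ41xh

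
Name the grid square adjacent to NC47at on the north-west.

Longitude subsquare a = 0; −1 → -1, wraps to 23 = x, carry into square.
Longitude square 4; −1 → 3.
Latitude subsquare t = 19; +1 → 20 = u.

NC37xu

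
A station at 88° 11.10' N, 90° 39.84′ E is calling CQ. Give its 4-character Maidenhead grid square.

NR58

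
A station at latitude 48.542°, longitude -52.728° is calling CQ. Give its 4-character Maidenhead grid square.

Shift to the Maidenhead origin (180°W, 90°S): lon 127.27, lat 138.54.
Field: 127.27/20 → 6 → G, 138.54/10 → 13 → N; chars GN.
Square: 7.27/2 → 3, 8.54/1 → 8; chars 38.

GN38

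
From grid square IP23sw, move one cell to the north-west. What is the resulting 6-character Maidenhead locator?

Longitude subsquare s = 18; −1 → 17 = r.
Latitude subsquare w = 22; +1 → 23 = x.

IP23rx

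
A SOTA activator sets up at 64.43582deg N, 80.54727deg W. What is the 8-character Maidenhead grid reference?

EP94rk44

Shift to the Maidenhead origin (180°W, 90°S): lon 99.45273, lat 154.43582.
Field: lon ⌊99.45273/20⌋ = 4 → E; lat ⌊154.43582/10⌋ = 15 → P.
Square: lon ⌊19.45273/2⌋ = 9; lat ⌊4.43582/1⌋ = 4.
Subsquare: lon ⌊1.45273/0.0833333⌋ = 17 → r; lat ⌊0.43582/0.0416667⌋ = 10 → k.
Extended square: lon ⌊0.03606/0.00833333⌋ = 4; lat ⌊0.01915/0.00416667⌋ = 4.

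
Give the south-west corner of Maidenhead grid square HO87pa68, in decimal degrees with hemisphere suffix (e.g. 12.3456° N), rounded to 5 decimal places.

Field H=7, O=14: +7·20° lon, +14·10° lat → SW at lon -40°, lat 50°.
Square 8, 7: +8·2° lon, +7·1° lat → SW at lon -24°, lat 57°.
Subsquare p=15, a=0: +15·0.0833333° lon, +0·0.0416667° lat → SW at lon -22.75°, lat 57°.
Extended square 6, 8: +6·0.00833333° lon, +8·0.00416667° lat → SW at lon -22.7°, lat 57.0333°.
latitude 57.03333° N, longitude 22.70000° W.

57.03333° N, 22.70000° W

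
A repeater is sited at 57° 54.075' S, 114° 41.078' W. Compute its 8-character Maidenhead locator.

Shift to the Maidenhead origin (180°W, 90°S): lon 65.31537, lat 32.09875.
Field: lon ⌊65.31537/20⌋ = 3 → D; lat ⌊32.09875/10⌋ = 3 → D.
Square: lon ⌊5.31537/2⌋ = 2; lat ⌊2.09875/1⌋ = 2.
Subsquare: lon ⌊1.31537/0.0833333⌋ = 15 → p; lat ⌊0.09875/0.0416667⌋ = 2 → c.
Extended square: lon ⌊0.06537/0.00833333⌋ = 7; lat ⌊0.01542/0.00416667⌋ = 3.

DD22pc73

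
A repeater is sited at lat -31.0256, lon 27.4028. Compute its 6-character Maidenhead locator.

Add 180° to longitude and 90° to latitude: 207.4028, 58.9744.
Field: lon ⌊207.4028/20⌋ = 10 → K; lat ⌊58.9744/10⌋ = 5 → F.
Square: lon ⌊7.4028/2⌋ = 3; lat ⌊8.9744/1⌋ = 8.
Subsquare: lon ⌊1.4028/0.0833333⌋ = 16 → q; lat ⌊0.9744/0.0416667⌋ = 23 → x.

KF38qx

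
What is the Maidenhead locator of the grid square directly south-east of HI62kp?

Longitude subsquare k = 10; +1 → 11 = l.
Latitude subsquare p = 15; −1 → 14 = o.

HI62lo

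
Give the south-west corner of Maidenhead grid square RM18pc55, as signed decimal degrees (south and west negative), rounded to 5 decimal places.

38.10417, 163.29167

Field R=17, M=12: +17·20° lon, +12·10° lat → SW at lon 160°, lat 30°.
Square 1, 8: +1·2° lon, +8·1° lat → SW at lon 162°, lat 38°.
Subsquare p=15, c=2: +15·0.0833333° lon, +2·0.0416667° lat → SW at lon 163.25°, lat 38.0833°.
Extended square 5, 5: +5·0.00833333° lon, +5·0.00416667° lat → SW at lon 163.292°, lat 38.1042°.
latitude 38.10417, longitude 163.29167.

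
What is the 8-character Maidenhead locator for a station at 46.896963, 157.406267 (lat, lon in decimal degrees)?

Add 180° to longitude and 90° to latitude: 337.40627, 136.89696.
Field: lon ⌊337.40627/20⌋ = 16 → Q; lat ⌊136.89696/10⌋ = 13 → N.
Square: lon ⌊17.40627/2⌋ = 8; lat ⌊6.89696/1⌋ = 6.
Subsquare: lon ⌊1.40627/0.0833333⌋ = 16 → q; lat ⌊0.89696/0.0416667⌋ = 21 → v.
Extended square: lon ⌊0.07293/0.00833333⌋ = 8; lat ⌊0.02196/0.00416667⌋ = 5.

QN86qv85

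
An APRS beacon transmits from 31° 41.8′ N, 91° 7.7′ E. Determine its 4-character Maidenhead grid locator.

NM51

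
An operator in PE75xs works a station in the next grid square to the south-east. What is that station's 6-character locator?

PE85ar

Longitude subsquare x = 23; +1 → 24, wraps to 0 = a, carry into square.
Longitude square 7; +1 → 8.
Latitude subsquare s = 18; −1 → 17 = r.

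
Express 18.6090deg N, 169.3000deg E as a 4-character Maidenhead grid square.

RK48

Offset from 180°W / 90°S: lon 349.30°, lat 108.61°.
Field: 349.30/20 → 17 → R, 108.61/10 → 10 → K; chars RK.
Square: 9.30/2 → 4, 8.61/1 → 8; chars 48.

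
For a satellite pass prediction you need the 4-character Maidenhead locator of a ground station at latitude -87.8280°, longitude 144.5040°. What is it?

Offset from 180°W / 90°S: lon 324.50°, lat 2.17°.
Field (20°×10°, letters A–R): lon ⌊324.50/20⌋ = 16 → Q; lat ⌊2.17/10⌋ = 0 → A.
Square (2°×1°, digits 0–9): lon ⌊4.50/2⌋ = 2; lat ⌊2.17/1⌋ = 2.

QA22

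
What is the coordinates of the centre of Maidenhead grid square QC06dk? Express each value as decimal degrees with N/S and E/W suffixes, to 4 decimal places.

63.5625° S, 140.2917° E

Field Q=16, C=2: +16·20° lon, +2·10° lat → SW at lon 140°, lat -70°.
Square 0, 6: +0·2° lon, +6·1° lat → SW at lon 140°, lat -64°.
Subsquare d=3, k=10: +3·0.0833333° lon, +10·0.0416667° lat → SW at lon 140.25°, lat -63.5833°.
Cell spans 0.0833333° lon × 0.0416667° lat. Centre is SW corner plus half of each.
latitude 63.5625° S, longitude 140.2917° E.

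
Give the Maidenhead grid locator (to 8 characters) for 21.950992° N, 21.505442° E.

Add 180° to longitude and 90° to latitude: 201.50544, 111.95099.
Field: 201.50544/20 → 10 → K, 111.95099/10 → 11 → L; chars KL.
Square: 1.50544/2 → 0, 1.95099/1 → 1; chars 01.
Subsquare: 1.50544/0.0833333 → 18 → s, 0.95099/0.0416667 → 22 → w; chars sw.
Extended square: 0.00544/0.00833333 → 0, 0.03433/0.00416667 → 8; chars 08.

KL01sw08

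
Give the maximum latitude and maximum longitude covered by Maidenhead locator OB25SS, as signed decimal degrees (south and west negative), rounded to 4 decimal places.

-74.2083, 105.5833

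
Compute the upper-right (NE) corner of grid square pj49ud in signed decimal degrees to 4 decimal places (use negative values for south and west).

Field P=15, J=9: +15·20° lon, +9·10° lat → SW at lon 120°, lat 0°.
Square 4, 9: +4·2° lon, +9·1° lat → SW at lon 128°, lat 9°.
Subsquare u=20, d=3: +20·0.0833333° lon, +3·0.0416667° lat → SW at lon 129.667°, lat 9.125°.
Cell spans 0.0833333° lon × 0.0416667° lat. NE corner is SW corner plus one full cell.
latitude 9.1667, longitude 129.7500.

9.1667, 129.7500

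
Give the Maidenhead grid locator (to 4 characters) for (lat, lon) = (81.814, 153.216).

QR61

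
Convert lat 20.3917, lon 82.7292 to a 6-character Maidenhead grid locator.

NL10ij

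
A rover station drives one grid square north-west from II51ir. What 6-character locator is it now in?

Longitude subsquare i = 8; −1 → 7 = h.
Latitude subsquare r = 17; +1 → 18 = s.

II51hs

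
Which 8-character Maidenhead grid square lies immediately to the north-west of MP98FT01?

MP98et92

Longitude extended square 0; −1 → -1, wraps to 9, carry into subsquare.
Longitude subsquare f = 5; −1 → 4 = e.
Latitude extended square 1; +1 → 2.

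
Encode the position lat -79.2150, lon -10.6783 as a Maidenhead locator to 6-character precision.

IB40ps

Shift to the Maidenhead origin (180°W, 90°S): lon 169.3217, lat 10.7850.
Field: 169.3217/20 → 8 → I, 10.7850/10 → 1 → B; chars IB.
Square: 9.3217/2 → 4, 0.7850/1 → 0; chars 40.
Subsquare: 1.3217/0.0833333 → 15 → p, 0.7850/0.0416667 → 18 → s; chars ps.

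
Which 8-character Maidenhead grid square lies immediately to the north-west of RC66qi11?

Longitude extended square 1; −1 → 0.
Latitude extended square 1; +1 → 2.

RC66qi02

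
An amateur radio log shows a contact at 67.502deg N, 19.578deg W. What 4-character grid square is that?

IP07

Offset from 180°W / 90°S: lon 160.42°, lat 157.50°.
Field: lon ⌊160.42/20⌋ = 8 → I; lat ⌊157.50/10⌋ = 15 → P.
Square: lon ⌊0.42/2⌋ = 0; lat ⌊7.50/1⌋ = 7.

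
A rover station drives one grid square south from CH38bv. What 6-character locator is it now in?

Latitude subsquare v = 21; −1 → 20 = u.
The longitude characters are unchanged.

CH38bu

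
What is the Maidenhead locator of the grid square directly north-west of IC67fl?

Longitude subsquare f = 5; −1 → 4 = e.
Latitude subsquare l = 11; +1 → 12 = m.

IC67em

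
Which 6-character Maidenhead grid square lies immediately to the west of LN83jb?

LN83ib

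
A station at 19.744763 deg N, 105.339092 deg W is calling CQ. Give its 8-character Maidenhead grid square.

Add 180° to longitude and 90° to latitude: 74.66091, 109.74476.
Field: lon ⌊74.66091/20⌋ = 3 → D; lat ⌊109.74476/10⌋ = 10 → K.
Square: lon ⌊14.66091/2⌋ = 7; lat ⌊9.74476/1⌋ = 9.
Subsquare: lon ⌊0.66091/0.0833333⌋ = 7 → h; lat ⌊0.74476/0.0416667⌋ = 17 → r.
Extended square: lon ⌊0.07757/0.00833333⌋ = 9; lat ⌊0.03643/0.00416667⌋ = 8.

DK79hr98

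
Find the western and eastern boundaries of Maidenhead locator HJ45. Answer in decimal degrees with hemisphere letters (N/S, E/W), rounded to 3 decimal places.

Field H=7, J=9: +7·20° lon, +9·10° lat → SW at lon -40°, lat 0°.
Square 4, 5: +4·2° lon, +5·1° lat → SW at lon -32°, lat 5°.
Cell spans 2° lon × 1° lat.
west 32.000° W, east 30.000° W.

32.000° W, 30.000° W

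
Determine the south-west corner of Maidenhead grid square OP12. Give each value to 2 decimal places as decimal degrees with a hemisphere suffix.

62.00° N, 102.00° E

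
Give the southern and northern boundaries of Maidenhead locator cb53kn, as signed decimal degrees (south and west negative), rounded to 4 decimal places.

Field C=2, B=1: +2·20° lon, +1·10° lat → SW at lon -140°, lat -80°.
Square 5, 3: +5·2° lon, +3·1° lat → SW at lon -130°, lat -77°.
Subsquare k=10, n=13: +10·0.0833333° lon, +13·0.0416667° lat → SW at lon -129.167°, lat -76.4583°.
Cell spans 0.0833333° lon × 0.0416667° lat.
south -76.4583, north -76.4167.

-76.4583, -76.4167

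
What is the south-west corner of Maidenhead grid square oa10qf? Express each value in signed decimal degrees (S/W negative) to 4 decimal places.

Field O=14, A=0: +14·20° lon, +0·10° lat → SW at lon 100°, lat -90°.
Square 1, 0: +1·2° lon, +0·1° lat → SW at lon 102°, lat -90°.
Subsquare q=16, f=5: +16·0.0833333° lon, +5·0.0416667° lat → SW at lon 103.333°, lat -89.7917°.
latitude -89.7917, longitude 103.3333.

-89.7917, 103.3333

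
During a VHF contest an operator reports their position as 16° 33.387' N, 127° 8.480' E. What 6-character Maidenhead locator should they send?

PK36nn

Offset from 180°W / 90°S: lon 307.1413°, lat 106.5564°.
Field (20°×10°, letters A–R): lon ⌊307.1413/20⌋ = 15 → P; lat ⌊106.5564/10⌋ = 10 → K.
Square (2°×1°, digits 0–9): lon ⌊7.1413/2⌋ = 3; lat ⌊6.5564/1⌋ = 6.
Subsquare (5′×2.5′, letters a–x): lon ⌊1.1413/0.0833333⌋ = 13 → n; lat ⌊0.5564/0.0416667⌋ = 13 → n.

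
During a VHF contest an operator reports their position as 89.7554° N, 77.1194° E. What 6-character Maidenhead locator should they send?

MR89ns

Add 180° to longitude and 90° to latitude: 257.1194, 179.7554.
Field: lon ⌊257.1194/20⌋ = 12 → M; lat ⌊179.7554/10⌋ = 17 → R.
Square: lon ⌊17.1194/2⌋ = 8; lat ⌊9.7554/1⌋ = 9.
Subsquare: lon ⌊1.1194/0.0833333⌋ = 13 → n; lat ⌊0.7554/0.0416667⌋ = 18 → s.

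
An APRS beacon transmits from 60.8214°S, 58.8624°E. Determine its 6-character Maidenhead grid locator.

LC99ke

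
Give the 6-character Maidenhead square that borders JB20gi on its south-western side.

Longitude subsquare g = 6; −1 → 5 = f.
Latitude subsquare i = 8; −1 → 7 = h.

JB20fh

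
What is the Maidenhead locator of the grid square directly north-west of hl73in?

Longitude subsquare i = 8; −1 → 7 = h.
Latitude subsquare n = 13; +1 → 14 = o.

HL73ho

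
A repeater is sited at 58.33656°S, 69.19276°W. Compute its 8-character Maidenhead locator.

FD51jp69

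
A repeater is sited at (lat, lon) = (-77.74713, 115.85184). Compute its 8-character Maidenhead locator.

Shift to the Maidenhead origin (180°W, 90°S): lon 295.85184, lat 12.25287.
Field: lon ⌊295.85184/20⌋ = 14 → O; lat ⌊12.25287/10⌋ = 1 → B.
Square: lon ⌊15.85184/2⌋ = 7; lat ⌊2.25287/1⌋ = 2.
Subsquare: lon ⌊1.85184/0.0833333⌋ = 22 → w; lat ⌊0.25287/0.0416667⌋ = 6 → g.
Extended square: lon ⌊0.01851/0.00833333⌋ = 2; lat ⌊0.00287/0.00416667⌋ = 0.

OB72wg20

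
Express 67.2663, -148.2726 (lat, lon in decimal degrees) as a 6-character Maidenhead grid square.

BP57ug

Add 180° to longitude and 90° to latitude: 31.7274, 157.2663.
Field: lon ⌊31.7274/20⌋ = 1 → B; lat ⌊157.2663/10⌋ = 15 → P.
Square: lon ⌊11.7274/2⌋ = 5; lat ⌊7.2663/1⌋ = 7.
Subsquare: lon ⌊1.7274/0.0833333⌋ = 20 → u; lat ⌊0.2663/0.0416667⌋ = 6 → g.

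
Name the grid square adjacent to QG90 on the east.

RG00

Longitude square 9; +1 → 10, wraps to 0, carry into field.
Longitude field Q = 16; +1 → 17 = R.
The latitude characters are unchanged.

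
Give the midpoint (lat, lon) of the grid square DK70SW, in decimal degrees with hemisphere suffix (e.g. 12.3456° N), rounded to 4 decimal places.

10.9375° N, 104.4583° W

Field D=3, K=10: +3·20° lon, +10·10° lat → SW at lon -120°, lat 10°.
Square 7, 0: +7·2° lon, +0·1° lat → SW at lon -106°, lat 10°.
Subsquare s=18, w=22: +18·0.0833333° lon, +22·0.0416667° lat → SW at lon -104.5°, lat 10.9167°.
Cell spans 0.0833333° lon × 0.0416667° lat. Centre is SW corner plus half of each.
latitude 10.9375° N, longitude 104.4583° W.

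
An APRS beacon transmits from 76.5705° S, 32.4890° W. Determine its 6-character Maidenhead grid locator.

HB33sk

Add 180° to longitude and 90° to latitude: 147.5110, 13.4295.
Field: 147.5110/20 → 7 → H, 13.4295/10 → 1 → B; chars HB.
Square: 7.5110/2 → 3, 3.4295/1 → 3; chars 33.
Subsquare: 1.5110/0.0833333 → 18 → s, 0.4295/0.0416667 → 10 → k; chars sk.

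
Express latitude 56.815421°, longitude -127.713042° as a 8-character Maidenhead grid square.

CO66dt45

Shift to the Maidenhead origin (180°W, 90°S): lon 52.28696, lat 146.81542.
Field (20°×10°, letters A–R): 52.28696/20 → 2 → C, 146.81542/10 → 14 → O; chars CO.
Square (2°×1°, digits 0–9): 12.28696/2 → 6, 6.81542/1 → 6; chars 66.
Subsquare (5′×2.5′, letters a–x): 0.28696/0.0833333 → 3 → d, 0.81542/0.0416667 → 19 → t; chars dt.
Extended square (30″×15″, digits 0–9): 0.03696/0.00833333 → 4, 0.02375/0.00416667 → 5; chars 45.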